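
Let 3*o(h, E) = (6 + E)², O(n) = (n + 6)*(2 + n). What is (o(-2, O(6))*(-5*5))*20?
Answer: -1734000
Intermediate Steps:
O(n) = (2 + n)*(6 + n) (O(n) = (6 + n)*(2 + n) = (2 + n)*(6 + n))
o(h, E) = (6 + E)²/3
(o(-2, O(6))*(-5*5))*20 = (((6 + (12 + 6² + 8*6))²/3)*(-5*5))*20 = (((6 + (12 + 36 + 48))²/3)*(-25))*20 = (((6 + 96)²/3)*(-25))*20 = (((⅓)*102²)*(-25))*20 = (((⅓)*10404)*(-25))*20 = (3468*(-25))*20 = -86700*20 = -1734000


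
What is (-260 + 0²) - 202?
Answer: -462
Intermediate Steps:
(-260 + 0²) - 202 = (-260 + 0) - 202 = -260 - 202 = -462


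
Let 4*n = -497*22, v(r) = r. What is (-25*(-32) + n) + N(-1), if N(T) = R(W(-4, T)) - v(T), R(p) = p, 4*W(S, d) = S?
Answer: -3867/2 ≈ -1933.5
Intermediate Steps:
W(S, d) = S/4
N(T) = -1 - T (N(T) = (¼)*(-4) - T = -1 - T)
n = -5467/2 (n = (-497*22)/4 = (¼)*(-10934) = -5467/2 ≈ -2733.5)
(-25*(-32) + n) + N(-1) = (-25*(-32) - 5467/2) + (-1 - 1*(-1)) = (800 - 5467/2) + (-1 + 1) = -3867/2 + 0 = -3867/2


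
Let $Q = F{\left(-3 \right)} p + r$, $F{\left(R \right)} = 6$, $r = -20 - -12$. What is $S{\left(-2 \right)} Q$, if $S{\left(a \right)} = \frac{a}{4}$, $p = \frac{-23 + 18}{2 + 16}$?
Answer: $\frac{29}{6} \approx 4.8333$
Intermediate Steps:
$r = -8$ ($r = -20 + 12 = -8$)
$p = - \frac{5}{18} \approx -0.27778$
$S{\left(a \right)} = \frac{a}{4}$ ($S{\left(a \right)} = a \frac{1}{4} = \frac{a}{4}$)
$Q = - \frac{29}{3}$ ($Q = 6 \left(- \frac{5}{18}\right) - 8 = - \frac{5}{3} - 8 = - \frac{29}{3} \approx -9.6667$)
$S{\left(-2 \right)} Q = \frac{1}{4} \left(-2\right) \left(- \frac{29}{3}\right) = \left(- \frac{1}{2}\right) \left(- \frac{29}{3}\right) = \frac{29}{6}$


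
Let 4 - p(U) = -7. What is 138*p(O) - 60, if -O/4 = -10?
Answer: 1458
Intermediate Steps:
O = 40 (O = -4*(-10) = 40)
p(U) = 11 (p(U) = 4 - 1*(-7) = 4 + 7 = 11)
138*p(O) - 60 = 138*11 - 60 = 1518 - 60 = 1458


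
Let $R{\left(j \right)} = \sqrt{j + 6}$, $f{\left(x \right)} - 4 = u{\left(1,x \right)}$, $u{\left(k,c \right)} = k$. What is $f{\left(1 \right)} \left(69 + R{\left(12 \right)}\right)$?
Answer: $345 + 15 \sqrt{2} \approx 366.21$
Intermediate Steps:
$f{\left(x \right)} = 5$ ($f{\left(x \right)} = 4 + 1 = 5$)
$R{\left(j \right)} = \sqrt{6 + j}$
$f{\left(1 \right)} \left(69 + R{\left(12 \right)}\right) = 5 \left(69 + \sqrt{6 + 12}\right) = 5 \left(69 + \sqrt{18}\right) = 5 \left(69 + 3 \sqrt{2}\right) = 345 + 15 \sqrt{2}$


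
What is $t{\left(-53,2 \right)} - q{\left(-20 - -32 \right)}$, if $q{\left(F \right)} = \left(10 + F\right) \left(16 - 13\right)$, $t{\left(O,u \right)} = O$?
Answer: $-119$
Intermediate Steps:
$q{\left(F \right)} = 30 + 3 F$ ($q{\left(F \right)} = \left(10 + F\right) 3 = 30 + 3 F$)
$t{\left(-53,2 \right)} - q{\left(-20 - -32 \right)} = -53 - \left(30 + 3 \left(-20 - -32\right)\right) = -53 - \left(30 + 3 \left(-20 + 32\right)\right) = -53 - \left(30 + 3 \cdot 12\right) = -53 - \left(30 + 36\right) = -53 - 66 = -119$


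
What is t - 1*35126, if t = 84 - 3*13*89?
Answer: -38513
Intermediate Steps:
t = -3387 (t = 84 - 39*89 = 84 - 3471 = -3387)
t - 1*35126 = -3387 - 1*35126 = -3387 - 35126 = -38513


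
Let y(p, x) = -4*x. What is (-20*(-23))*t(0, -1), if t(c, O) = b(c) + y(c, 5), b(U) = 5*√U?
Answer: -9200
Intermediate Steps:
t(c, O) = -20 + 5*√c (t(c, O) = 5*√c - 4*5 = 5*√c - 20 = -20 + 5*√c)
(-20*(-23))*t(0, -1) = (-20*(-23))*(-20 + 5*√0) = 460*(-20 + 5*0) = 460*(-20 + 0) = 460*(-20) = -9200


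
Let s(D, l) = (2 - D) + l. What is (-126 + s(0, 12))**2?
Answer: 12544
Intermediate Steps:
s(D, l) = 2 + l - D
(-126 + s(0, 12))**2 = (-126 + (2 + 12 - 1*0))**2 = (-126 + (2 + 12 + 0))**2 = (-126 + 14)**2 = (-112)**2 = 12544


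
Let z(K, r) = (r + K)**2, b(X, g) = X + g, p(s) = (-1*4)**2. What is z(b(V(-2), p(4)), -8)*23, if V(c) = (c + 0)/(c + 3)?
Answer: 828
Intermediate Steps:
V(c) = c/(3 + c)
p(s) = 16 (p(s) = (-4)**2 = 16)
z(K, r) = (K + r)**2
z(b(V(-2), p(4)), -8)*23 = ((-2/(3 - 2) + 16) - 8)**2*23 = ((-2/1 + 16) - 8)**2*23 = ((-2*1 + 16) - 8)**2*23 = ((-2 + 16) - 8)**2*23 = (14 - 8)**2*23 = 6**2*23 = 36*23 = 828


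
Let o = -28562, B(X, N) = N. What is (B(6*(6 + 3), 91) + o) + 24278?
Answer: -4193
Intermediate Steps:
(B(6*(6 + 3), 91) + o) + 24278 = (91 - 28562) + 24278 = -28471 + 24278 = -4193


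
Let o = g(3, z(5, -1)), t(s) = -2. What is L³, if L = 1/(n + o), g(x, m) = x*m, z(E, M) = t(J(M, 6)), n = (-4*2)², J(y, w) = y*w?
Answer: 1/195112 ≈ 5.1253e-6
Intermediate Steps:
J(y, w) = w*y
n = 64 (n = (-8)² = 64)
z(E, M) = -2
g(x, m) = m*x
o = -6 (o = -2*3 = -6)
L = 1/58 (L = 1/(64 - 6) = 1/58 ≈ 0.017241)
L³ = (1/58)³ = 1/195112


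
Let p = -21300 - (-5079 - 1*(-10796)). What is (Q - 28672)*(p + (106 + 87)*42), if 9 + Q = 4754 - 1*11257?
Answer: 665364624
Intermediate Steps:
p = -27017 (p = -21300 - (-5079 + 10796) = -21300 - 1*5717 = -21300 - 5717 = -27017)
Q = -6512 (Q = -9 + (4754 - 1*11257) = -9 + (4754 - 11257) = -9 - 6503 = -6512)
(Q - 28672)*(p + (106 + 87)*42) = (-6512 - 28672)*(-27017 + (106 + 87)*42) = -35184*(-27017 + 193*42) = -35184*(-27017 + 8106) = -35184*(-18911) = 665364624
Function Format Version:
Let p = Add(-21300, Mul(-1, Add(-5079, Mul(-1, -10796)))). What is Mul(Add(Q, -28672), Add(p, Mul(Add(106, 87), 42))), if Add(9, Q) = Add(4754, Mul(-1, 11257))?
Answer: 665364624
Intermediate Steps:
p = -27017 (p = Add(-21300, Mul(-1, Add(-5079, 10796))) = Add(-21300, Mul(-1, 5717)) = Add(-21300, -5717) = -27017)
Q = -6512 (Q = Add(-9, Add(4754, Mul(-1, 11257))) = Add(-9, Add(4754, -11257)) = Add(-9, -6503) = -6512)
Mul(Add(Q, -28672), Add(p, Mul(Add(106, 87), 42))) = Mul(Add(-6512, -28672), Add(-27017, Mul(Add(106, 87), 42))) = Mul(-35184, Add(-27017, Mul(193, 42))) = Mul(-35184, Add(-27017, 8106)) = Mul(-35184, -18911) = 665364624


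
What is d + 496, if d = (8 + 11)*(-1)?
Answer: 477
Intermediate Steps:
d = -19 (d = 19*(-1) = -19)
d + 496 = -19 + 496 = 477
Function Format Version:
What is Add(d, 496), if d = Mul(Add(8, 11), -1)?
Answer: 477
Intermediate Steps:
d = -19 (d = Mul(19, -1) = -19)
Add(d, 496) = Add(-19, 496) = 477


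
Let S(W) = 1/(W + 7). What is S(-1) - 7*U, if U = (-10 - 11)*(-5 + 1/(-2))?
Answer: -2425/3 ≈ -808.33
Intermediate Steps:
U = 231/2 (U = -21*(-5 - ½) = -21*(-11/2) = 231/2 ≈ 115.50)
S(W) = 1/(7 + W)
S(-1) - 7*U = 1/(7 - 1) - 7*231/2 = 1/6 - 1617/2 = ⅙ - 1617/2 = -2425/3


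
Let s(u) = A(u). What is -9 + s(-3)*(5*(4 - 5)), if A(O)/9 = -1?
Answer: 36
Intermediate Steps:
A(O) = -9 (A(O) = 9*(-1) = -9)
s(u) = -9
-9 + s(-3)*(5*(4 - 5)) = -9 - 45*(4 - 5) = -9 - 45*(-1) = -9 - 9*(-5) = -9 + 45 = 36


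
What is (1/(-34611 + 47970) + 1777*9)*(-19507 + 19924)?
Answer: 29697417832/4453 ≈ 6.6691e+6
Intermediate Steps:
(1/(-34611 + 47970) + 1777*9)*(-19507 + 19924) = (1/13359 + 15993)*417 = (213650488/13359)*417 = 29697417832/4453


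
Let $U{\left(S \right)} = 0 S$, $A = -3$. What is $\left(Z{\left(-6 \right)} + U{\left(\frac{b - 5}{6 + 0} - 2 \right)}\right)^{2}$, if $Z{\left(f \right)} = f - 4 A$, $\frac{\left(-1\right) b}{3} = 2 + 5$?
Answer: $36$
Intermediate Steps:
$b = -21$ ($b = - 3 \left(2 + 5\right) = \left(-3\right) 7 = -21$)
$Z{\left(f \right)} = 12 + f$ ($Z{\left(f \right)} = f - -12 = f + 12 = 12 + f$)
$U{\left(S \right)} = 0$
$\left(Z{\left(-6 \right)} + U{\left(\frac{b - 5}{6 + 0} - 2 \right)}\right)^{2} = \left(\left(12 - 6\right) + 0\right)^{2} = \left(6 + 0\right)^{2} = 6^{2} = 36$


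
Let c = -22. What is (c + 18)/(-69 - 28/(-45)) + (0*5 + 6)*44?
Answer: 812508/3077 ≈ 264.06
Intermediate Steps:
(c + 18)/(-69 - 28/(-45)) + (0*5 + 6)*44 = (-22 + 18)/(-69 - 28/(-45)) + (0*5 + 6)*44 = -4/(-69 - 28*(-1/45)) + (0 + 6)*44 = -4/(-69 + 28/45) + 6*44 = -4/(-3077/45) + 264 = -4*(-45/3077) + 264 = 180/3077 + 264 = 812508/3077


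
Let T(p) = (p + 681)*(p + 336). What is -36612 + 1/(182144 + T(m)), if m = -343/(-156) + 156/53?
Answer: -1041701119636838436/28452450554605 ≈ -36612.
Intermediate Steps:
m = 42515/8268 (m = -343*(-1/156) + 156*(1/53) = 343/156 + 156/53 = 42515/8268 ≈ 5.1421)
T(p) = (336 + p)*(681 + p) (T(p) = (681 + p)*(336 + p) = (336 + p)*(681 + p))
-36612 + 1/(182144 + T(m)) = -36612 + 1/(182144 + (228816 + (42515/8268)² + 1017*(42515/8268))) = -36612 + 1/(182144 + (228816 + 1807525225/68359824 + 14412585/2756)) = -36612 + 1/(182144 + 16001118771949/68359824) = -36612 + 1/(28452450554605/68359824) = -36612 + 68359824/28452450554605 = -1041701119636838436/28452450554605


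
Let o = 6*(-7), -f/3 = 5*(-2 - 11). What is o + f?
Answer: 153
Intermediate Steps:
f = 195 (f = -15*(-2 - 11) = -15*(-13) = -3*(-65) = 195)
o = -42
o + f = -42 + 195 = 153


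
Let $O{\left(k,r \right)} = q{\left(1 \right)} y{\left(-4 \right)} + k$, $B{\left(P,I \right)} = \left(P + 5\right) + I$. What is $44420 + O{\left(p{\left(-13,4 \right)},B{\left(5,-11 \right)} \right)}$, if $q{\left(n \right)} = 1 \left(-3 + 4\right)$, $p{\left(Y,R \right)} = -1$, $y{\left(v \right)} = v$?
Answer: $44415$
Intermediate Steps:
$B{\left(P,I \right)} = 5 + I + P$ ($B{\left(P,I \right)} = \left(5 + P\right) + I = 5 + I + P$)
$q{\left(n \right)} = 1$ ($q{\left(n \right)} = 1 \cdot 1 = 1$)
$O{\left(k,r \right)} = -4 + k$ ($O{\left(k,r \right)} = 1 \left(-4\right) + k = -4 + k$)
$44420 + O{\left(p{\left(-13,4 \right)},B{\left(5,-11 \right)} \right)} = 44420 - 5 = 44415$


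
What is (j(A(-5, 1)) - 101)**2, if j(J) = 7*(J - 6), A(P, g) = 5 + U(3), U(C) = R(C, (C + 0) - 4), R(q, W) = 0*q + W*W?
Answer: 10201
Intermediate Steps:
R(q, W) = W**2 (R(q, W) = 0 + W**2 = W**2)
U(C) = (-4 + C)**2 (U(C) = ((C + 0) - 4)**2 = (C - 4)**2 = (-4 + C)**2)
A(P, g) = 6 (A(P, g) = 5 + (-4 + 3)**2 = 5 + (-1)**2 = 5 + 1 = 6)
j(J) = -42 + 7*J (j(J) = 7*(-6 + J) = -42 + 7*J)
(j(A(-5, 1)) - 101)**2 = ((-42 + 7*6) - 101)**2 = ((-42 + 42) - 101)**2 = (0 - 101)**2 = (-101)**2 = 10201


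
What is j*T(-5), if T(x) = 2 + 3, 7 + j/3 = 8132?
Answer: 121875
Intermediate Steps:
j = 24375 (j = -21 + 3*8132 = -21 + 24396 = 24375)
T(x) = 5
j*T(-5) = 24375*5 = 121875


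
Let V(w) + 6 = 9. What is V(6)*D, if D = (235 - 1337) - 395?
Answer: -4491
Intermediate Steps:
V(w) = 3 (V(w) = -6 + 9 = 3)
D = -1497 (D = -1102 - 395 = -1497)
V(6)*D = 3*(-1497) = -4491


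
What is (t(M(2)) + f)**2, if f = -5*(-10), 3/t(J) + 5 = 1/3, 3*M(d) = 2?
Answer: 477481/196 ≈ 2436.1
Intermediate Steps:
M(d) = 2/3 (M(d) = (1/3)*2 = 2/3)
t(J) = -9/14 (t(J) = 3/(-5 + 1/3) = 3/(-14/3) = 3*(-3/14) = -9/14)
f = 50
(t(M(2)) + f)**2 = (-9/14 + 50)**2 = (691/14)**2 = 477481/196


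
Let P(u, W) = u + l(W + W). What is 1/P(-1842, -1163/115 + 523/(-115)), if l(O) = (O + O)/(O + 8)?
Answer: -613/1127460 ≈ -0.00054370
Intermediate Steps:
l(O) = 2*O/(8 + O) (l(O) = (2*O)/(8 + O) = 2*O/(8 + O))
P(u, W) = u + 4*W/(8 + 2*W) (P(u, W) = u + 2*(W + W)/(8 + (W + W)) = u + 2*(2*W)/(8 + 2*W) = u + 4*W/(8 + 2*W))
1/P(-1842, -1163/115 + 523/(-115)) = 1/((2*(-1163/115 + 523/(-115)) - 1842*(4 + (-1163/115 + 523/(-115))))/(4 + (-1163/115 + 523/(-115)))) = 1/((2*(-1163*1/115 + 523*(-1/115)) - 1842*(4 + (-1163*1/115 + 523*(-1/115))))/(4 + (-1163*1/115 + 523*(-1/115)))) = 1/((2*(-1163/115 - 523/115) - 1842*(4 + (-1163/115 - 523/115)))/(4 + (-1163/115 - 523/115))) = 1/((2*(-1686/115) - 1842*(4 - 1686/115))/(4 - 1686/115)) = 1/((-3372/115 - 1842*(-1226/115))/(-1226/115)) = 1/(-115*(-3372/115 + 2258292/115)/1226) = 1/(-115/1226*19608) = 1/(-1127460/613) = -613/1127460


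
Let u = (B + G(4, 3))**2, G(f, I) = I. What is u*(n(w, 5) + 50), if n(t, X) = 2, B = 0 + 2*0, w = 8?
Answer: 468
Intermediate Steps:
B = 0 (B = 0 + 0 = 0)
u = 9 (u = (0 + 3)**2 = 3**2 = 9)
u*(n(w, 5) + 50) = 9*(2 + 50) = 9*52 = 468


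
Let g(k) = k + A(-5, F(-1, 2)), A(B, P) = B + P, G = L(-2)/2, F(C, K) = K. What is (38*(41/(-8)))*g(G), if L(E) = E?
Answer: 779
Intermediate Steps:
G = -1 (G = -2/2 = -2*½ = -1)
g(k) = -3 + k (g(k) = k + (-5 + 2) = k - 3 = -3 + k)
(38*(41/(-8)))*g(G) = (38*(41/(-8)))*(-3 - 1) = (38*(41*(-⅛)))*(-4) = (38*(-41/8))*(-4) = -779/4*(-4) = 779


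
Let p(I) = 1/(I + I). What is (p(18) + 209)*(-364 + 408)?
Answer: 82775/9 ≈ 9197.2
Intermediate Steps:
p(I) = 1/(2*I)
(p(18) + 209)*(-364 + 408) = ((½)/18 + 209)*(-364 + 408) = ((½)*(1/18) + 209)*44 = (1/36 + 209)*44 = (7525/36)*44 = 82775/9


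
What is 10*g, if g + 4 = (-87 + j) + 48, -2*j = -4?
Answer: -410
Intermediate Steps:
j = 2 (j = -½*(-4) = 2)
g = -41 (g = -4 + ((-87 + 2) + 48) = -4 + (-85 + 48) = -4 - 37 = -41)
10*g = 10*(-41) = -410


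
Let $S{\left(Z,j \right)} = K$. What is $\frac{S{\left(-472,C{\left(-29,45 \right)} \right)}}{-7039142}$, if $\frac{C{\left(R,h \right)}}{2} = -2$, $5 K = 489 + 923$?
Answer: $- \frac{706}{17597855} \approx -4.0119 \cdot 10^{-5}$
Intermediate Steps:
$K = \frac{1412}{5}$ ($K = \frac{489 + 923}{5} = \frac{1}{5} \cdot 1412 = \frac{1412}{5} \approx 282.4$)
$C{\left(R,h \right)} = -4$ ($C{\left(R,h \right)} = 2 \left(-2\right) = -4$)
$S{\left(Z,j \right)} = \frac{1412}{5}$
$\frac{S{\left(-472,C{\left(-29,45 \right)} \right)}}{-7039142} = \frac{1412}{5 \left(-7039142\right)} = \frac{1412}{5} \left(- \frac{1}{7039142}\right) = - \frac{706}{17597855}$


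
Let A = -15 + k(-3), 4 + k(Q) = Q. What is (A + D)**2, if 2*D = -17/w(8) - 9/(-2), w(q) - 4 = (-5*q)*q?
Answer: 155376225/399424 ≈ 389.00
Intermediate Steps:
k(Q) = -4 + Q
w(q) = 4 - 5*q**2 (w(q) = 4 + (-5*q)*q = 4 - 5*q**2)
A = -22 (A = -15 + (-4 - 3) = -15 - 7 = -22)
D = 1439/632 (D = (-17/(4 - 5*8**2) - 9/(-2))/2 = (-17/(4 - 5*64) - 9*(-1/2))/2 = (-17/(4 - 320) + 9/2)/2 = (-17/(-316) + 9/2)/2 = (-17*(-1/316) + 9/2)/2 = (17/316 + 9/2)/2 = (1/2)*(1439/316) = 1439/632 ≈ 2.2769)
(A + D)**2 = (-22 + 1439/632)**2 = (-12465/632)**2 = 155376225/399424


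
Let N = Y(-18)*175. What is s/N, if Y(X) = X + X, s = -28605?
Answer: 1907/420 ≈ 4.5405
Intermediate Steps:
Y(X) = 2*X
N = -6300 (N = (2*(-18))*175 = -36*175 = -6300)
s/N = -28605/(-6300) = -28605*(-1/6300) = 1907/420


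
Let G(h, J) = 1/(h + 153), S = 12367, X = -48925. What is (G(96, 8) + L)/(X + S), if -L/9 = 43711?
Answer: 48978175/4551471 ≈ 10.761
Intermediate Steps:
L = -393399 (L = -9*43711 = -393399)
G(h, J) = 1/(153 + h)
(G(96, 8) + L)/(X + S) = (1/(153 + 96) - 393399)/(-48925 + 12367) = (1/249 - 393399)/(-36558) = (1/249 - 393399)*(-1/36558) = -97956350/249*(-1/36558) = 48978175/4551471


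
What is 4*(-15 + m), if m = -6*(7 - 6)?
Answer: -84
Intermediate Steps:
m = -6 ≈ -6.0000
4*(-15 + m) = 4*(-15 - 6) = 4*(-21) = -84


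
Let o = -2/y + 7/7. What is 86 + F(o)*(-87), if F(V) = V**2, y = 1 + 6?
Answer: 2039/49 ≈ 41.612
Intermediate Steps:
y = 7
o = 5/7 (o = -2/7 + 7/7 = -2*1/7 + 7*(1/7) = -2/7 + 1 = 5/7 ≈ 0.71429)
86 + F(o)*(-87) = 86 + (5/7)**2*(-87) = 86 + (25/49)*(-87) = 86 - 2175/49 = 2039/49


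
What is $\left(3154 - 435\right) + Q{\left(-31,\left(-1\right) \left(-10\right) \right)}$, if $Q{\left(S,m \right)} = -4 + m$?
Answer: $2725$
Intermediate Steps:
$\left(3154 - 435\right) + Q{\left(-31,\left(-1\right) \left(-10\right) \right)} = \left(3154 - 435\right) - -6 = 2719 + \left(-4 + 10\right) = 2719 + 6 = 2725$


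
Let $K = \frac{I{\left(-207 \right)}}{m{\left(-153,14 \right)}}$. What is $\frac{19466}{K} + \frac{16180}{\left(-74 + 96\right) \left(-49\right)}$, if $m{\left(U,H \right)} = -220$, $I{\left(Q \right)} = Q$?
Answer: $\frac{2306603650}{111573} \approx 20674.0$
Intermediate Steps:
$K = \frac{207}{220}$ ($K = - \frac{207}{-220} = \left(-207\right) \left(- \frac{1}{220}\right) = \frac{207}{220} \approx 0.94091$)
$\frac{19466}{K} + \frac{16180}{\left(-74 + 96\right) \left(-49\right)} = \frac{19466}{\frac{207}{220}} + \frac{16180}{\left(-74 + 96\right) \left(-49\right)} = 19466 \cdot \frac{220}{207} + \frac{16180}{22 \left(-49\right)} = \frac{4282520}{207} + \frac{16180}{-1078} = \frac{4282520}{207} + 16180 \left(- \frac{1}{1078}\right) = \frac{4282520}{207} - \frac{8090}{539} = \frac{2306603650}{111573}$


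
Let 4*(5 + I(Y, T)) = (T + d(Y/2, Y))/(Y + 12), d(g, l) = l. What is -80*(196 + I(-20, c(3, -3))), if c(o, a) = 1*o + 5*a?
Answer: -15360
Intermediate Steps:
c(o, a) = o + 5*a
I(Y, T) = -5 + (T + Y)/(4*(12 + Y)) (I(Y, T) = -5 + ((T + Y)/(Y + 12))/4 = -5 + ((T + Y)/(12 + Y))/4 = -5 + (T + Y)/(4*(12 + Y)))
-80*(196 + I(-20, c(3, -3))) = -80*(196 + (-240 + (3 + 5*(-3)) - 19*(-20))/(4*(12 - 20))) = -80*(196 + (¼)*(-240 + (3 - 15) + 380)/(-8)) = -80*(196 + (¼)*(-⅛)*(-240 - 12 + 380)) = -80*(196 + (¼)*(-⅛)*128) = -80*(196 - 4) = -80*192 = -15360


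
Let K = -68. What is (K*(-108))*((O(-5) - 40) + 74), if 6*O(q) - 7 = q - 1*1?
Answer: 250920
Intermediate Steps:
O(q) = 1 + q/6 (O(q) = 7/6 + (q - 1*1)/6 = 7/6 + (q - 1)/6 = 7/6 + (-1 + q)/6 = 7/6 + (-1/6 + q/6) = 1 + q/6)
(K*(-108))*((O(-5) - 40) + 74) = (-68*(-108))*(((1 + (1/6)*(-5)) - 40) + 74) = 7344*(((1 - 5/6) - 40) + 74) = 7344*((1/6 - 40) + 74) = 7344*(-239/6 + 74) = 7344*(205/6) = 250920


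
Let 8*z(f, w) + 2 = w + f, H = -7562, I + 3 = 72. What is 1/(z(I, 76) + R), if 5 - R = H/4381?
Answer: 35048/862219 ≈ 0.040649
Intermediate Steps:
I = 69 (I = -3 + 72 = 69)
z(f, w) = -¼ + f/8 + w/8 (z(f, w) = -¼ + (w + f)/8 = -¼ + (f + w)/8 = -¼ + (f/8 + w/8) = -¼ + f/8 + w/8)
R = 29467/4381 (R = 5 - (-7562)/4381 = 5 - 1*(-7562/4381) = 5 + 7562/4381 = 29467/4381 ≈ 6.7261)
1/(z(I, 76) + R) = 1/((-¼ + (⅛)*69 + (⅛)*76) + 29467/4381) = 1/((-¼ + 69/8 + 19/2) + 29467/4381) = 1/(143/8 + 29467/4381) = 1/(862219/35048) = 35048/862219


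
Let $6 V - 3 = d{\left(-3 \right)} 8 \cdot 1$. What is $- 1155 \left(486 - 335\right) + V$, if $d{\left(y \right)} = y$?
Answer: $- \frac{348817}{2} \approx -1.7441 \cdot 10^{5}$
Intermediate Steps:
$V = - \frac{7}{2}$ ($V = \frac{1}{2} + \frac{\left(-3\right) 8 \cdot 1}{6} = \frac{1}{2} + \frac{\left(-24\right) 1}{6} = \frac{1}{2} + \frac{1}{6} \left(-24\right) = \frac{1}{2} - 4 = - \frac{7}{2} \approx -3.5$)
$- 1155 \left(486 - 335\right) + V = - 1155 \left(486 - 335\right) - \frac{7}{2} = \left(-1155\right) 151 - \frac{7}{2} = -174405 - \frac{7}{2} = - \frac{348817}{2}$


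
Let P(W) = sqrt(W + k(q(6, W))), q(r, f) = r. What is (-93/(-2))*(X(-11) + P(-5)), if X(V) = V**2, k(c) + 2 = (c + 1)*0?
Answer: 11253/2 + 93*I*sqrt(7)/2 ≈ 5626.5 + 123.03*I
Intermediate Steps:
k(c) = -2 (k(c) = -2 + (c + 1)*0 = -2 + (1 + c)*0 = -2 + 0 = -2)
P(W) = sqrt(-2 + W) (P(W) = sqrt(W - 2) = sqrt(-2 + W))
(-93/(-2))*(X(-11) + P(-5)) = (-93/(-2))*((-11)**2 + sqrt(-2 - 5)) = (-93*(-1/2))*(121 + sqrt(-7)) = 93*(121 + I*sqrt(7))/2 = 11253/2 + 93*I*sqrt(7)/2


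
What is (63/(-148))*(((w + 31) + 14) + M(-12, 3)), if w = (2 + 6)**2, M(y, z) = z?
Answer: -1764/37 ≈ -47.676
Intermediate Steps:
w = 64 (w = 8**2 = 64)
(63/(-148))*(((w + 31) + 14) + M(-12, 3)) = (63/(-148))*(((64 + 31) + 14) + 3) = (63*(-1/148))*((95 + 14) + 3) = -63*(109 + 3)/148 = -63/148*112 = -1764/37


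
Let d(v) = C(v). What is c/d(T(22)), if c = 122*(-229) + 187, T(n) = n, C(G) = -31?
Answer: 27751/31 ≈ 895.19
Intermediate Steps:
d(v) = -31
c = -27751 (c = -27938 + 187 = -27751)
c/d(T(22)) = -27751/(-31) = -27751*(-1/31) = 27751/31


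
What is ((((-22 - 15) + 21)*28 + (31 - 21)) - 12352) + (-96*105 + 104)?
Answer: -22766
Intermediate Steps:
((((-22 - 15) + 21)*28 + (31 - 21)) - 12352) + (-96*105 + 104) = (((-37 + 21)*28 + 10) - 12352) + (-10080 + 104) = ((-16*28 + 10) - 12352) - 9976 = ((-448 + 10) - 12352) - 9976 = (-438 - 12352) - 9976 = -12790 - 9976 = -22766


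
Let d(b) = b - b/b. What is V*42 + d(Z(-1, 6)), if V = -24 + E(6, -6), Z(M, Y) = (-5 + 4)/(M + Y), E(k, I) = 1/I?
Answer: -5081/5 ≈ -1016.2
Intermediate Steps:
Z(M, Y) = -1/(M + Y)
d(b) = -1 + b (d(b) = b - 1*1 = b - 1 = -1 + b)
V = -145/6 (V = -24 + 1/(-6) = -24 - 1/6 = -145/6 ≈ -24.167)
V*42 + d(Z(-1, 6)) = -145/6*42 + (-1 - 1/(-1 + 6)) = -1015 + (-1 - 1/5) = -1015 - 6/5 = -5081/5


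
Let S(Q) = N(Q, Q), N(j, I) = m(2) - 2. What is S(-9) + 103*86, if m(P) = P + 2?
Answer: 8860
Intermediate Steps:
m(P) = 2 + P
N(j, I) = 2 (N(j, I) = (2 + 2) - 2 = 4 - 2 = 2)
S(Q) = 2
S(-9) + 103*86 = 2 + 103*86 = 2 + 8858 = 8860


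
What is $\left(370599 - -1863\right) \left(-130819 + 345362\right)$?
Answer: $79909114866$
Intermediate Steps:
$\left(370599 - -1863\right) \left(-130819 + 345362\right) = \left(370599 + \left(1878 - 15\right)\right) 214543 = \left(370599 + 1863\right) 214543 = 372462 \cdot 214543 = 79909114866$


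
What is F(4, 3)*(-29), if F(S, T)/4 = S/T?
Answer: -464/3 ≈ -154.67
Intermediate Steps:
F(S, T) = 4*S/T (F(S, T) = 4*(S/T) = 4*S/T)
F(4, 3)*(-29) = (4*4/3)*(-29) = (4*4*(1/3))*(-29) = (16/3)*(-29) = -464/3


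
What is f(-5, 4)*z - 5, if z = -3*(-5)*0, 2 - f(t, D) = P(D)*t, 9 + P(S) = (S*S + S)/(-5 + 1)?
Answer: -5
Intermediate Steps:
P(S) = -9 - S/4 - S²/4 (P(S) = -9 + (S*S + S)/(-5 + 1) = -9 + (S² + S)/(-4) = -9 + (S + S²)*(-¼) = -9 + (-S/4 - S²/4) = -9 - S/4 - S²/4)
f(t, D) = 2 - t*(-9 - D/4 - D²/4) (f(t, D) = 2 - (-9 - D/4 - D²/4)*t = 2 - t*(-9 - D/4 - D²/4))
z = 0 (z = 15*0 = 0)
f(-5, 4)*z - 5 = (2 + (¼)*(-5)*(36 + 4 + 4²))*0 - 5 = (2 + (¼)*(-5)*(36 + 4 + 16))*0 - 5 = (2 + (¼)*(-5)*56)*0 - 5 = (2 - 70)*0 - 5 = -68*0 - 5 = 0 - 5 = -5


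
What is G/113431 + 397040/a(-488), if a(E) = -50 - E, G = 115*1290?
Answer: 22550810770/24841389 ≈ 907.79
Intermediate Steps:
G = 148350
G/113431 + 397040/a(-488) = 148350/113431 + 397040/(-50 - 1*(-488)) = 148350*(1/113431) + 397040/(-50 + 488) = 148350/113431 + 397040/438 = 148350/113431 + 397040*(1/438) = 148350/113431 + 198520/219 = 22550810770/24841389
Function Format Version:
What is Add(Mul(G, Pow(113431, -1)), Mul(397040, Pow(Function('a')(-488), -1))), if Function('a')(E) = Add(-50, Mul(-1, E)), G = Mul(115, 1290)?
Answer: Rational(22550810770, 24841389) ≈ 907.79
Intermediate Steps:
G = 148350
Add(Mul(G, Pow(113431, -1)), Mul(397040, Pow(Function('a')(-488), -1))) = Add(Mul(148350, Pow(113431, -1)), Mul(397040, Pow(Add(-50, Mul(-1, -488)), -1))) = Add(Mul(148350, Rational(1, 113431)), Mul(397040, Pow(Add(-50, 488), -1))) = Add(Rational(148350, 113431), Mul(397040, Pow(438, -1))) = Add(Rational(148350, 113431), Mul(397040, Rational(1, 438))) = Add(Rational(148350, 113431), Rational(198520, 219)) = Rational(22550810770, 24841389)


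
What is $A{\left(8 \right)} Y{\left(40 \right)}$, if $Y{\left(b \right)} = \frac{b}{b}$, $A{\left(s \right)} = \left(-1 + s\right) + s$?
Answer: $15$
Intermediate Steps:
$A{\left(s \right)} = -1 + 2 s$
$Y{\left(b \right)} = 1$
$A{\left(8 \right)} Y{\left(40 \right)} = \left(-1 + 2 \cdot 8\right) 1 = \left(-1 + 16\right) 1 = 15 \cdot 1 = 15$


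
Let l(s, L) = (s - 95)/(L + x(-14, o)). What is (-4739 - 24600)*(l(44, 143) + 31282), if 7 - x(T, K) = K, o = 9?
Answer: -43135283343/47 ≈ -9.1777e+8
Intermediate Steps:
x(T, K) = 7 - K
l(s, L) = (-95 + s)/(-2 + L) (l(s, L) = (s - 95)/(L + (7 - 1*9)) = (-95 + s)/(L + (7 - 9)) = (-95 + s)/(L - 2) = (-95 + s)/(-2 + L))
(-4739 - 24600)*(l(44, 143) + 31282) = (-4739 - 24600)*((-95 + 44)/(-2 + 143) + 31282) = -29339*(-51/141 + 31282) = -29339*((1/141)*(-51) + 31282) = -29339*(-17/47 + 31282) = -29339*1470237/47 = -43135283343/47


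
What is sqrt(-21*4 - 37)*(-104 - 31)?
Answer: -1485*I ≈ -1485.0*I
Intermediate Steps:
sqrt(-21*4 - 37)*(-104 - 31) = sqrt(-84 - 37)*(-135) = sqrt(-121)*(-135) = (11*I)*(-135) = -1485*I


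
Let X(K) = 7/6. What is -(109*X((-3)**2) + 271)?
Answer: -2389/6 ≈ -398.17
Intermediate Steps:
X(K) = 7/6 (X(K) = 7*(1/6) = 7/6)
-(109*X((-3)**2) + 271) = -(109*(7/6) + 271) = -(763/6 + 271) = -1*2389/6 = -2389/6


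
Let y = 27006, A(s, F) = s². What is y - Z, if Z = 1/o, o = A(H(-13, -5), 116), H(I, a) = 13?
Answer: 4564013/169 ≈ 27006.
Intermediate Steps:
o = 169 (o = 13² = 169)
Z = 1/169 ≈ 0.0059172
y - Z = 27006 - 1*1/169 = 27006 - 1/169 = 4564013/169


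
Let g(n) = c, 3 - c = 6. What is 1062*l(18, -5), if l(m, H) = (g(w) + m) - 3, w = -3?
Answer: 12744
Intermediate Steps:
c = -3 (c = 3 - 1*6 = 3 - 6 = -3)
g(n) = -3
l(m, H) = -6 + m (l(m, H) = (-3 + m) - 3 = -6 + m)
1062*l(18, -5) = 1062*(-6 + 18) = 1062*12 = 12744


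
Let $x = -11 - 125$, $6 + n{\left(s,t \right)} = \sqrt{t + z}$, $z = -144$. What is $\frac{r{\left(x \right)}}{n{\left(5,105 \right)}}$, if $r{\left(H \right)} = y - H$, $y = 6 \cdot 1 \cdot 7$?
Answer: $- \frac{356}{25} - \frac{178 i \sqrt{39}}{75} \approx -14.24 - 14.821 i$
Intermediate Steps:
$n{\left(s,t \right)} = -6 + \sqrt{-144 + t}$ ($n{\left(s,t \right)} = -6 + \sqrt{t - 144} = -6 + \sqrt{-144 + t}$)
$x = -136$
$y = 42$ ($y = 6 \cdot 7 = 42$)
$r{\left(H \right)} = 42 - H$
$\frac{r{\left(x \right)}}{n{\left(5,105 \right)}} = \frac{42 - -136}{-6 + \sqrt{-144 + 105}} = \frac{42 + 136}{-6 + \sqrt{-39}} = \frac{178}{-6 + i \sqrt{39}}$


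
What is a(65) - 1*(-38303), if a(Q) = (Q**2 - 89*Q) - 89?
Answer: 36654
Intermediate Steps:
a(Q) = -89 + Q**2 - 89*Q
a(65) - 1*(-38303) = (-89 + 65**2 - 89*65) - 1*(-38303) = (-89 + 4225 - 5785) + 38303 = -1649 + 38303 = 36654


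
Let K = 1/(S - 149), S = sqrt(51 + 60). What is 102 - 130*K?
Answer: 227255/2209 + 13*sqrt(111)/2209 ≈ 102.94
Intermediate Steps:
S = sqrt(111) ≈ 10.536
K = 1/(-149 + sqrt(111)) (K = 1/(sqrt(111) - 149) = 1/(-149 + sqrt(111)) ≈ -0.0072221)
102 - 130*K = 102 - 130*(-149/22090 - sqrt(111)/22090) = 102 + (1937/2209 + 13*sqrt(111)/2209) = 227255/2209 + 13*sqrt(111)/2209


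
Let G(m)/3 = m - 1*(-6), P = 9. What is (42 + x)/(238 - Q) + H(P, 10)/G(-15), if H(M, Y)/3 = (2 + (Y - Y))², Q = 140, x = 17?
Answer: 139/882 ≈ 0.15760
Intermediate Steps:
H(M, Y) = 12 (H(M, Y) = 3*(2 + (Y - Y))² = 3*(2 + 0)² = 3*2² = 3*4 = 12)
G(m) = 18 + 3*m (G(m) = 3*(m - 1*(-6)) = 3*(m + 6) = 3*(6 + m) = 18 + 3*m)
(42 + x)/(238 - Q) + H(P, 10)/G(-15) = (42 + 17)/(238 - 1*140) + 12/(18 + 3*(-15)) = 59/(238 - 140) + 12/(18 - 45) = 59/98 + 12/(-27) = 59*(1/98) + 12*(-1/27) = 59/98 - 4/9 = 139/882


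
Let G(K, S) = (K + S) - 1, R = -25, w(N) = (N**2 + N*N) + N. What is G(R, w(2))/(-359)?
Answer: 16/359 ≈ 0.044568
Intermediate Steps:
w(N) = N + 2*N**2 (w(N) = (N**2 + N**2) + N = 2*N**2 + N = N + 2*N**2)
G(K, S) = -1 + K + S
G(R, w(2))/(-359) = (-1 - 25 + 2*(1 + 2*2))/(-359) = (-1 - 25 + 2*(1 + 4))*(-1/359) = (-1 - 25 + 2*5)*(-1/359) = (-1 - 25 + 10)*(-1/359) = -16*(-1/359) = 16/359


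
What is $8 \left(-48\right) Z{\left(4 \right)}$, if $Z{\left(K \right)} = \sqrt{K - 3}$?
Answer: $-384$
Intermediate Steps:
$Z{\left(K \right)} = \sqrt{-3 + K}$
$8 \left(-48\right) Z{\left(4 \right)} = 8 \left(-48\right) \sqrt{-3 + 4} = - 384 \sqrt{1} = \left(-384\right) 1 = -384$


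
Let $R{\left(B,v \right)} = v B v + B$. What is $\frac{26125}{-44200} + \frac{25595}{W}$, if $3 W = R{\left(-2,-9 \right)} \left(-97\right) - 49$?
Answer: $\frac{119183225}{28038712} \approx 4.2507$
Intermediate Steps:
$R{\left(B,v \right)} = B + B v^{2}$ ($R{\left(B,v \right)} = B v v + B = B v^{2} + B = B + B v^{2}$)
$W = \frac{15859}{3}$ ($W = \frac{- 2 \left(1 + \left(-9\right)^{2}\right) \left(-97\right) - 49}{3} = \frac{- 2 \left(1 + 81\right) \left(-97\right) - 49}{3} = \frac{\left(-2\right) 82 \left(-97\right) - 49}{3} = \frac{\left(-164\right) \left(-97\right) - 49}{3} = \frac{15908 - 49}{3} = \frac{1}{3} \cdot 15859 = \frac{15859}{3} \approx 5286.3$)
$\frac{26125}{-44200} + \frac{25595}{W} = \frac{26125}{-44200} + \frac{25595}{\frac{15859}{3}} = 26125 \left(- \frac{1}{44200}\right) + 25595 \cdot \frac{3}{15859} = - \frac{1045}{1768} + \frac{76785}{15859} = \frac{119183225}{28038712}$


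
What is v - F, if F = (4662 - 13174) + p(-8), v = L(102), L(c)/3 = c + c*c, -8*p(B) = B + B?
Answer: 40028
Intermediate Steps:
p(B) = -B/4 (p(B) = -(B + B)/8 = -B/4)
L(c) = 3*c + 3*c² (L(c) = 3*(c + c*c) = 3*(c + c²) = 3*c + 3*c²)
v = 31518 (v = 3*102*(1 + 102) = 3*102*103 = 31518)
F = -8510 (F = (4662 - 13174) - ¼*(-8) = -8512 + 2 = -8510)
v - F = 31518 - 1*(-8510) = 31518 + 8510 = 40028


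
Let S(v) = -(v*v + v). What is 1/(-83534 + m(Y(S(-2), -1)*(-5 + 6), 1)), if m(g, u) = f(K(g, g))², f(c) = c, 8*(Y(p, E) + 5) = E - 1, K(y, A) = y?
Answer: -16/1336103 ≈ -1.1975e-5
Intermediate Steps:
S(v) = -v - v² (S(v) = -(v² + v) = -(v + v²) = -v - v²)
Y(p, E) = -41/8 + E/8 (Y(p, E) = -5 + (E - 1)/8 = -5 + (-1 + E)/8 = -5 + (-⅛ + E/8) = -41/8 + E/8)
m(g, u) = g²
1/(-83534 + m(Y(S(-2), -1)*(-5 + 6), 1)) = 1/(-83534 + ((-41/8 + (⅛)*(-1))*(-5 + 6))²) = 1/(-83534 + ((-41/8 - ⅛)*1)²) = 1/(-83534 + (-21/4*1)²) = 1/(-83534 + (-21/4)²) = 1/(-83534 + 441/16) = 1/(-1336103/16) = -16/1336103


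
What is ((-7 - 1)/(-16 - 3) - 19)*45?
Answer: -15885/19 ≈ -836.05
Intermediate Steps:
((-7 - 1)/(-16 - 3) - 19)*45 = (-8/(-19) - 19)*45 = (-8*(-1/19) - 19)*45 = (8/19 - 19)*45 = -353/19*45 = -15885/19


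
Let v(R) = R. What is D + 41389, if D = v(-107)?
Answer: 41282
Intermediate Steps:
D = -107
D + 41389 = -107 + 41389 = 41282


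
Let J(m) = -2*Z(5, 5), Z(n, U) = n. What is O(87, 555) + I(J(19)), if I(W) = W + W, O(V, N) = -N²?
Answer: -308045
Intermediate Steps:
J(m) = -10 (J(m) = -2*5 = -10)
I(W) = 2*W
O(87, 555) + I(J(19)) = -1*555² + 2*(-10) = -1*308025 - 20 = -308025 - 20 = -308045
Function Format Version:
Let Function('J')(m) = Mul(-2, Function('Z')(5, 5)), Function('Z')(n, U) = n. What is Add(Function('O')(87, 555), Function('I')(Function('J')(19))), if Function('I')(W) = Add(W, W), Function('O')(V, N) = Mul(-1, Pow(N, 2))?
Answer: -308045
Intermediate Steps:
Function('J')(m) = -10 (Function('J')(m) = Mul(-2, 5) = -10)
Function('I')(W) = Mul(2, W)
Add(Function('O')(87, 555), Function('I')(Function('J')(19))) = Add(Mul(-1, Pow(555, 2)), Mul(2, -10)) = Add(Mul(-1, 308025), -20) = Add(-308025, -20) = -308045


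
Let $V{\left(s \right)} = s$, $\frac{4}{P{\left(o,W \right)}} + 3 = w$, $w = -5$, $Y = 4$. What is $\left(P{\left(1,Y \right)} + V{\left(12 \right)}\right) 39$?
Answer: $\frac{897}{2} \approx 448.5$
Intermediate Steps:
$P{\left(o,W \right)} = - \frac{1}{2}$ ($P{\left(o,W \right)} = \frac{4}{-3 - 5} = \frac{4}{-8} = 4 \left(- \frac{1}{8}\right) = - \frac{1}{2}$)
$\left(P{\left(1,Y \right)} + V{\left(12 \right)}\right) 39 = \left(- \frac{1}{2} + 12\right) 39 = \frac{23}{2} \cdot 39 = \frac{897}{2}$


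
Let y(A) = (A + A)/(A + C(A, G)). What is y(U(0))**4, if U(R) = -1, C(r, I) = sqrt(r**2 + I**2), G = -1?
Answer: 16/(1 - sqrt(2))**4 ≈ 543.53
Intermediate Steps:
C(r, I) = sqrt(I**2 + r**2)
y(A) = 2*A/(A + sqrt(1 + A**2)) (y(A) = (A + A)/(A + sqrt((-1)**2 + A**2)) = (2*A)/(A + sqrt(1 + A**2)) = 2*A/(A + sqrt(1 + A**2)))
y(U(0))**4 = (2*(-1)/(-1 + sqrt(1 + (-1)**2)))**4 = (2*(-1)/(-1 + sqrt(1 + 1)))**4 = (2*(-1)/(-1 + sqrt(2)))**4 = (-2/(-1 + sqrt(2)))**4 = 16/(-1 + sqrt(2))**4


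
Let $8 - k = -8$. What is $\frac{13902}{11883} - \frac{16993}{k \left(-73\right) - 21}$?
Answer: $\frac{72819099}{4709629} \approx 15.462$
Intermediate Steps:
$k = 16$ ($k = 8 - -8 = 8 + 8 = 16$)
$\frac{13902}{11883} - \frac{16993}{k \left(-73\right) - 21} = \frac{13902}{11883} - \frac{16993}{16 \left(-73\right) - 21} = 13902 \cdot \frac{1}{11883} - \frac{16993}{-1168 - 21} = \frac{4634}{3961} - \frac{16993}{-1189} = \frac{4634}{3961} - - \frac{16993}{1189} = \frac{4634}{3961} + \frac{16993}{1189} = \frac{72819099}{4709629}$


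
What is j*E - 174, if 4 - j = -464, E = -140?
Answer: -65694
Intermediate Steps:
j = 468 (j = 4 - 1*(-464) = 4 + 464 = 468)
j*E - 174 = 468*(-140) - 174 = -65520 - 174 = -65694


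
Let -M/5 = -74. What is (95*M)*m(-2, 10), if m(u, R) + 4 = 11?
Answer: 246050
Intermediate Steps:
M = 370 (M = -5*(-74) = 370)
m(u, R) = 7 (m(u, R) = -4 + 11 = 7)
(95*M)*m(-2, 10) = (95*370)*7 = 35150*7 = 246050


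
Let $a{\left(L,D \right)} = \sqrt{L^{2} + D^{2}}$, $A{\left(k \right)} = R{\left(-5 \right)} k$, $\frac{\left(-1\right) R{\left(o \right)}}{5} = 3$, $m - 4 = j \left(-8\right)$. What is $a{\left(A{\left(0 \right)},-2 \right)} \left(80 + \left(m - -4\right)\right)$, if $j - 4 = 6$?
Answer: $16$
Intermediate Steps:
$j = 10$ ($j = 4 + 6 = 10$)
$m = -76$ ($m = 4 + 10 \left(-8\right) = 4 - 80 = -76$)
$R{\left(o \right)} = -15$ ($R{\left(o \right)} = \left(-5\right) 3 = -15$)
$A{\left(k \right)} = - 15 k$
$a{\left(L,D \right)} = \sqrt{D^{2} + L^{2}}$
$a{\left(A{\left(0 \right)},-2 \right)} \left(80 + \left(m - -4\right)\right) = \sqrt{\left(-2\right)^{2} + \left(\left(-15\right) 0\right)^{2}} \left(80 - 72\right) = \sqrt{4 + 0^{2}} \left(80 + \left(-76 + 4\right)\right) = \sqrt{4 + 0} \left(80 - 72\right) = \sqrt{4} \cdot 8 = 2 \cdot 8 = 16$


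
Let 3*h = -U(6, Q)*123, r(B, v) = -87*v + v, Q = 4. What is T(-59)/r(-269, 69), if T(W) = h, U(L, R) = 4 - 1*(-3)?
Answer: 287/5934 ≈ 0.048365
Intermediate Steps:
U(L, R) = 7 (U(L, R) = 4 + 3 = 7)
r(B, v) = -86*v
h = -287 (h = (-7*123)/3 = (-1*861)/3 = (⅓)*(-861) = -287)
T(W) = -287
T(-59)/r(-269, 69) = -287/((-86*69)) = -287/(-5934) = -287*(-1/5934) = 287/5934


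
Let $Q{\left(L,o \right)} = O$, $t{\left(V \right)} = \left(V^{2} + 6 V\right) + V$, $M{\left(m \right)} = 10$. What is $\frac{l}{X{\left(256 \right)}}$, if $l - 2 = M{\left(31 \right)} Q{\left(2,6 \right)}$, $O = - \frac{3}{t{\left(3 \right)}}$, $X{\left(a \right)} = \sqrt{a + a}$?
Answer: $\frac{\sqrt{2}}{32} \approx 0.044194$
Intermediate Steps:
$X{\left(a \right)} = \sqrt{2} \sqrt{a}$ ($X{\left(a \right)} = \sqrt{2 a} = \sqrt{2} \sqrt{a}$)
$t{\left(V \right)} = V^{2} + 7 V$
$O = - \frac{1}{10}$ ($O = - \frac{3}{3 \left(7 + 3\right)} = - \frac{3}{3 \cdot 10} = - \frac{3}{30} = \left(-3\right) \frac{1}{30} = - \frac{1}{10} \approx -0.1$)
$Q{\left(L,o \right)} = - \frac{1}{10}$
$l = 1$ ($l = 2 + 10 \left(- \frac{1}{10}\right) = 2 - 1 = 1$)
$\frac{l}{X{\left(256 \right)}} = 1 \frac{1}{\sqrt{2} \sqrt{256}} = 1 \frac{1}{\sqrt{2} \cdot 16} = 1 \frac{1}{16 \sqrt{2}} = 1 \frac{\sqrt{2}}{32} = \frac{\sqrt{2}}{32}$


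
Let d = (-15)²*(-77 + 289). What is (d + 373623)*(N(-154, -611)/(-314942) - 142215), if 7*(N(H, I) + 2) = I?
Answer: -18870836582431065/314942 ≈ -5.9918e+10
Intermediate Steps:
N(H, I) = -2 + I/7
d = 47700 (d = 225*212 = 47700)
(d + 373623)*(N(-154, -611)/(-314942) - 142215) = (47700 + 373623)*((-2 + (⅐)*(-611))/(-314942) - 142215) = 421323*((-2 - 611/7)*(-1/314942) - 142215) = 421323*(-625/7*(-1/314942) - 142215) = 421323*(625/2204594 - 142215) = 421323*(-313526335085/2204594) = -18870836582431065/314942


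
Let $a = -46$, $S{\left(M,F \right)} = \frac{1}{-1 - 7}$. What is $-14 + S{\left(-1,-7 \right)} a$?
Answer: $- \frac{33}{4} \approx -8.25$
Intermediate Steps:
$S{\left(M,F \right)} = - \frac{1}{8}$ ($S{\left(M,F \right)} = \frac{1}{-8} = - \frac{1}{8}$)
$-14 + S{\left(-1,-7 \right)} a = -14 - - \frac{23}{4} = -14 + \frac{23}{4} = - \frac{33}{4}$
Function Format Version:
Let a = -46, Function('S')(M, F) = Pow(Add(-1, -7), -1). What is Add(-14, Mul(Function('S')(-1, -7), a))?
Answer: Rational(-33, 4) ≈ -8.2500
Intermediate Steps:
Function('S')(M, F) = Rational(-1, 8) (Function('S')(M, F) = Pow(-8, -1) = Rational(-1, 8))
Add(-14, Mul(Function('S')(-1, -7), a)) = Add(-14, Mul(Rational(-1, 8), -46)) = Add(-14, Rational(23, 4)) = Rational(-33, 4)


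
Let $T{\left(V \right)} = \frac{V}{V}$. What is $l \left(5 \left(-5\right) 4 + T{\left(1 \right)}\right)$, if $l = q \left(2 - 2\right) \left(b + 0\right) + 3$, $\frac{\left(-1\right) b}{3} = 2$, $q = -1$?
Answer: $-297$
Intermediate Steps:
$b = -6$ ($b = \left(-3\right) 2 = -6$)
$T{\left(V \right)} = 1$
$l = 3$ ($l = - \left(2 - 2\right) \left(-6 + 0\right) + 3 = - 0 \left(-6\right) + 3 = \left(-1\right) 0 + 3 = 0 + 3 = 3$)
$l \left(5 \left(-5\right) 4 + T{\left(1 \right)}\right) = 3 \left(5 \left(-5\right) 4 + 1\right) = 3 \left(\left(-25\right) 4 + 1\right) = 3 \left(-100 + 1\right) = 3 \left(-99\right) = -297$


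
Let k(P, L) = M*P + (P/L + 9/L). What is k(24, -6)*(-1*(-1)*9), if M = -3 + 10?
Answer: 2925/2 ≈ 1462.5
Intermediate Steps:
M = 7
k(P, L) = 7*P + 9/L + P/L (k(P, L) = 7*P + (P/L + 9/L) = 7*P + (9/L + P/L) = 7*P + 9/L + P/L)
k(24, -6)*(-1*(-1)*9) = ((9 + 24 + 7*(-6)*24)/(-6))*(-1*(-1)*9) = (-(9 + 24 - 1008)/6)*(1*9) = -⅙*(-975)*9 = (325/2)*9 = 2925/2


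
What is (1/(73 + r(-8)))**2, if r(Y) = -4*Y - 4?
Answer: 1/10201 ≈ 9.8030e-5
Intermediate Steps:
r(Y) = -4 - 4*Y
(1/(73 + r(-8)))**2 = (1/(73 + (-4 - 4*(-8))))**2 = (1/(73 + (-4 + 32)))**2 = (1/(73 + 28))**2 = (1/101)**2 = 1/10201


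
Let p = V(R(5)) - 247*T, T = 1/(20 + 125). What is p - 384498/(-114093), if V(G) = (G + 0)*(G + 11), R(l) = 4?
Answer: 113353371/1838165 ≈ 61.667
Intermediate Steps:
T = 1/145 ≈ 0.0068966
V(G) = G*(11 + G)
p = 8453/145 (p = 4*(11 + 4) - 247*1/145 = 4*15 - 247/145 = 60 - 247/145 = 8453/145 ≈ 58.297)
p - 384498/(-114093) = 8453/145 - 384498/(-114093) = 8453/145 - 384498*(-1)/114093 = 8453/145 - 1*(-42722/12677) = 8453/145 + 42722/12677 = 113353371/1838165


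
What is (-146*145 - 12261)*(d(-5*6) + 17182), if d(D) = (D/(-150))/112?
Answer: -321670440951/560 ≈ -5.7441e+8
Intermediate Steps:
d(D) = -D/16800 (d(D) = (D*(-1/150))*(1/112) = -D/150*(1/112) = -D/16800)
(-146*145 - 12261)*(d(-5*6) + 17182) = (-146*145 - 12261)*(-(-1)*6/3360 + 17182) = (-21170 - 12261)*(-1/16800*(-30) + 17182) = -33431*(1/560 + 17182) = -33431*9621921/560 = -321670440951/560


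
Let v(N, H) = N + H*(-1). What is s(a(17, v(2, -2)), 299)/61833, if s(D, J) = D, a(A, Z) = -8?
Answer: -8/61833 ≈ -0.00012938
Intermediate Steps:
v(N, H) = N - H
s(a(17, v(2, -2)), 299)/61833 = -8/61833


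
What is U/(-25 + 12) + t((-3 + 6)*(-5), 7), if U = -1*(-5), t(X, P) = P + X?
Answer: -109/13 ≈ -8.3846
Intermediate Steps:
U = 5
U/(-25 + 12) + t((-3 + 6)*(-5), 7) = 5/(-25 + 12) + (7 + (-3 + 6)*(-5)) = 5/(-13) + (7 + 3*(-5)) = 5*(-1/13) + (7 - 15) = -5/13 - 8 = -109/13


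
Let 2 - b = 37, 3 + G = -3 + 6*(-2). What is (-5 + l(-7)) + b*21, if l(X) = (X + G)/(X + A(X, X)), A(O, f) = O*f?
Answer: -31105/42 ≈ -740.60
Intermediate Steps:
G = -18 (G = -3 + (-3 + 6*(-2)) = -3 + (-3 - 12) = -3 - 15 = -18)
b = -35 (b = 2 - 1*37 = 2 - 37 = -35)
l(X) = (-18 + X)/(X + X²) (l(X) = (X - 18)/(X + X*X) = (-18 + X)/(X + X²))
(-5 + l(-7)) + b*21 = (-5 + (-18 - 7)/((-7)*(1 - 7))) - 35*21 = (-5 - ⅐*(-25)/(-6)) - 735 = (-5 - ⅐*(-⅙)*(-25)) - 735 = (-5 - 25/42) - 735 = -235/42 - 735 = -31105/42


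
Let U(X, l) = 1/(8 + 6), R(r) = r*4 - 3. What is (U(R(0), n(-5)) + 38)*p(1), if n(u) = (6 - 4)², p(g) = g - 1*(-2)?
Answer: 1599/14 ≈ 114.21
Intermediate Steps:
p(g) = 2 + g (p(g) = g + 2 = 2 + g)
n(u) = 4 (n(u) = 2² = 4)
R(r) = -3 + 4*r (R(r) = 4*r - 3 = -3 + 4*r)
U(X, l) = 1/14
(U(R(0), n(-5)) + 38)*p(1) = (1/14 + 38)*(2 + 1) = (533/14)*3 = 1599/14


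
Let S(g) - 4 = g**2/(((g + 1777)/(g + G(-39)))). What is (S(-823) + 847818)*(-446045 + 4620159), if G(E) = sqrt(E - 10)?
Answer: 524645267310997/477 + 9895369615271*I/477 ≈ 1.0999e+12 + 2.0745e+10*I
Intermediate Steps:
G(E) = sqrt(-10 + E)
S(g) = 4 + g**2*(g + 7*I)/(1777 + g) (S(g) = 4 + g**2/(((g + 1777)/(g + sqrt(-10 - 39)))) = 4 + g**2/(((1777 + g)/(g + sqrt(-49)))) = 4 + g**2/(((1777 + g)/(g + 7*I))) = 4 + g**2*((g + 7*I)/(1777 + g)) = 4 + g**2*(g + 7*I)/(1777 + g))
(S(-823) + 847818)*(-446045 + 4620159) = ((7108 + (-823)**3 + 4*(-823) + 7*I*(-823)**2)/(1777 - 823) + 847818)*(-446045 + 4620159) = ((7108 - 557441767 - 3292 + 7*I*677329)/954 + 847818)*4174114 = ((7108 - 557441767 - 3292 + 4741303*I)/954 + 847818)*4174114 = ((-557437951 + 4741303*I)/954 + 847818)*4174114 = ((-557437951/954 + 4741303*I/954) + 847818)*4174114 = (251380421/954 + 4741303*I/954)*4174114 = 524645267310997/477 + 9895369615271*I/477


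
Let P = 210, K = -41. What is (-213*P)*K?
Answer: 1833930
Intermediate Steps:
(-213*P)*K = -213*210*(-41) = -44730*(-41) = 1833930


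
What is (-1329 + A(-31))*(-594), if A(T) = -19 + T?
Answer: 819126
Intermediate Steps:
(-1329 + A(-31))*(-594) = (-1329 + (-19 - 31))*(-594) = (-1329 - 50)*(-594) = -1379*(-594) = 819126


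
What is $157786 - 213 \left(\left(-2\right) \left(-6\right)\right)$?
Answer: $155230$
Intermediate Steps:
$157786 - 213 \left(\left(-2\right) \left(-6\right)\right) = 157786 - 2556 = 155230$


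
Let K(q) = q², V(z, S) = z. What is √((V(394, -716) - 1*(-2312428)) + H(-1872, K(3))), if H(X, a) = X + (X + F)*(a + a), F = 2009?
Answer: 2*√578354 ≈ 1521.0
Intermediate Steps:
H(X, a) = X + 2*a*(2009 + X) (H(X, a) = X + (X + 2009)*(a + a) = X + (2009 + X)*(2*a) = X + 2*a*(2009 + X))
√((V(394, -716) - 1*(-2312428)) + H(-1872, K(3))) = √((394 - 1*(-2312428)) + (-1872 + 4018*3² + 2*(-1872)*3²)) = √((394 + 2312428) + (-1872 + 4018*9 + 2*(-1872)*9)) = √(2312822 + (-1872 + 36162 - 33696)) = √(2312822 + 594) = √2313416 = 2*√578354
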